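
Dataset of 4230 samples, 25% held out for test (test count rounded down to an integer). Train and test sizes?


Test = ⌊4230·25/100⌋ = 1057
Train = 4230 - 1057 = 3173

Train: 3173, Test: 1057


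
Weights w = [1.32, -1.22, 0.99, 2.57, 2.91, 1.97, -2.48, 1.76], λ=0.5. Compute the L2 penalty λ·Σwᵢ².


‖w‖₂² = (1.32)² + (-1.22)² + (0.99)² + (2.57)² + (2.91)² + (1.97)² + (-2.48)² + (1.76)²
     = 1.7424 + 1.4884 + 0.9801 + 6.6049 + 8.4681 + 3.8809 + 6.1504 + 3.0976
     = 32.4128
λ·‖w‖₂² = 0.5·32.4128 = 16.2064

16.2064


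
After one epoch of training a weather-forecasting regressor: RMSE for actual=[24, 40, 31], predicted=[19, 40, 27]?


MSE = 41/3 = 13.6667
RMSE = √(41/3) = 3.6968

3.6968


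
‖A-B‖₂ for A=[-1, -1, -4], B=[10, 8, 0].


d = √((-1-10)² + (-1-8)² + (-4-0)²)
  = √(121 + 81 + 16)
  = √218 = 14.7648

14.7648


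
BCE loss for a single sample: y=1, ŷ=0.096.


BCE = -[y·ln(p) + (1-y)·ln(1-p)]
= -1·ln(0.096) - 0
= -ln(0.096) = 2.3434

2.3434


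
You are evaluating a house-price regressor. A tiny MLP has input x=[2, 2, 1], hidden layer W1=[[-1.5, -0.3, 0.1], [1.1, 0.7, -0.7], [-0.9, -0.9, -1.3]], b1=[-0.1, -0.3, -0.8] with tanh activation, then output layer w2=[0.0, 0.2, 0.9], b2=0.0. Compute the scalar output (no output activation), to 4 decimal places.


z1[0] = (-1.5)·(2) + (-0.3)·(2) + (0.1)·(1) - 0.1 = -3.6
z1[1] = (1.1)·(2) + (0.7)·(2) + (-0.7)·(1) - 0.3 = 2.6
z1[2] = (-0.9)·(2) + (-0.9)·(2) + (-1.3)·(1) - 0.8 = -5.7
h = tanh(z1) = [-0.9985, 0.989, -1.0]
output = (0.0)·(-0.9985) + (0.2)·(0.989) + (0.9)·(-1.0) + 0.0 = -0.7022

-0.7022


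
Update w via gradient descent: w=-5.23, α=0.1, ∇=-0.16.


w_new = w - α·∇
= -5.23 - 0.1·-0.16
= -5.23 + 0.016
= -5.214

-5.214


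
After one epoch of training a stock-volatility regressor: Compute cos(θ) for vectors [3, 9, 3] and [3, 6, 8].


A·B = 3·3 + 9·6 + 3·8 = 87
‖A‖ = √99 = 9.9499, ‖B‖ = √109 = 10.4403
cos = 87/(√99·√109) = 87/√10791 = 0.8375

0.8375


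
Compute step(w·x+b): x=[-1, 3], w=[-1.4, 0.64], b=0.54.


z = (-1)·(-1.4) + (3)·(0.64) + 0.54
  = 3.86
step(z) = 1 (z≥0)

1


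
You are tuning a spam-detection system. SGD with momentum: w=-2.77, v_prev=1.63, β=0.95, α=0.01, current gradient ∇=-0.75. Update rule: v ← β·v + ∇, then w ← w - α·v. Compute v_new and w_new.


v_new = 0.95·1.63 - 0.75 = 1.5485 - 0.75 = 0.7985
w_new = -2.77 - 0.01·0.7985 = -2.77 - 0.007985 = -2.777985

v_new=0.7985, w_new=-2.777985


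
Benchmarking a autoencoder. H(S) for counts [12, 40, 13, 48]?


Probabilities: [12/113, 40/113, 13/113, 48/113] ≈ [0.1062, 0.354, 0.115, 0.4248]
H = -((12/113)·log₂(12/113) + (40/113)·log₂(40/113) + (13/113)·log₂(13/113) + (48/113)·log₂(48/113))
  = 1.7575 bits

1.7575 bits


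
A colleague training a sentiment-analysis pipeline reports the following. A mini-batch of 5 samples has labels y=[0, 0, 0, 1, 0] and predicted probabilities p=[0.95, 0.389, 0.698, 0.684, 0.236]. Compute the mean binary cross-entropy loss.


L[0] = -ln(1-0.95) = -ln(0.05) = 2.9957
L[1] = -ln(1-0.389) = -ln(0.611) = 0.4927
L[2] = -ln(1-0.698) = -ln(0.302) = 1.1973
L[3] = -ln(0.684) = 0.3798
L[4] = -ln(1-0.236) = -ln(0.764) = 0.2692
mean = (2.9957 + 0.4927 + 1.1973 + 0.3798 + 0.2692)/5 = 1.0669

1.0669


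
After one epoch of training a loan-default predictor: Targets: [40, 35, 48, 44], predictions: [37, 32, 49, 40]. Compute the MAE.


Absolute errors: |40-37|=3, |35-32|=3, |48-49|=1, |44-40|=4
Sum = 11
MAE = 11/4 = 11/4

11/4


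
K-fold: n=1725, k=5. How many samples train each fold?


Fold size = 1725/5 = 345
Training per fold = 1725 - 345 = 1380

1380


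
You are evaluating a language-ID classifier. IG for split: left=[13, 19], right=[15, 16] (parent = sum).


Parent = [28, 35], H_parent = 0.9911
H_left = 0.9745 (n=32), H_right = 0.9992 (n=31)
H_children = (32/63)·0.9745 + (31/63)·0.9992 = 0.9867
IG = 0.9911 - 0.9867 = 0.0044

0.0044


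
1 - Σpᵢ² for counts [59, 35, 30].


Probabilities: [59/124, 35/124, 30/124] ≈ [0.4758, 0.2823, 0.2419]
Σpᵢ² = (3481 + 1225 + 900)/124² = 5606/15376
Gini = 1 - Σpᵢ² = 1 - 5606/15376 = 0.6354

0.6354


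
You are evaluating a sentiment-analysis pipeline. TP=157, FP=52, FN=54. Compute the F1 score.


Precision = 157/209 = 0.7512
Recall = 157/211 = 0.7441
F1 = 2·P·R/(P+R) = 2·TP/(2·TP+FP+FN) = 314/(314+52+54) = 314/420 = 0.7476

0.7476


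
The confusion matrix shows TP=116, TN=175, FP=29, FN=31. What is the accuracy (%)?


Accuracy = (TP+TN)/(TP+TN+FP+FN)
= (116+175)/(351)
= 291/351 = 82.91%

82.91%


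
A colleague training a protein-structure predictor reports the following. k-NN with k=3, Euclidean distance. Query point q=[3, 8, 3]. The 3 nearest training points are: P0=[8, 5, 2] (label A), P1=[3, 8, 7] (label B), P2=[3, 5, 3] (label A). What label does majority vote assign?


d(q,P0) = 5.9161  (label A)
d(q,P1) = 4.0  (label B)
d(q,P2) = 3.0  (label A)
Votes: A=2, B=1
Majority → A

A


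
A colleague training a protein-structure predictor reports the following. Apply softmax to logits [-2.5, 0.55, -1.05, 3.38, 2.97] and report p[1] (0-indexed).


Exponentials: e^-2.5=0.0821, e^0.55=1.7333, e^-1.05=0.3499, e^3.38=29.3708, e^2.97=19.4919
Sum = 51.028
Softmax = [0.0016, 0.034, 0.0069, 0.5756, 0.382]
p[1] = 1.7333/51.028 = 0.034

0.034


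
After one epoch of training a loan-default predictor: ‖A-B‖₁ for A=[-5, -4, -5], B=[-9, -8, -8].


d = |-5+ 9| + |-4+ 8| + |-5+ 8|
  = 4 + 4 + 3
  = 11

11


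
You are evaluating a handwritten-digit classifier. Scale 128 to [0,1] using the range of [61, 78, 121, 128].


min=61, max=128
(128-61)/(128-61) = 67/67 = 1.0

1.0


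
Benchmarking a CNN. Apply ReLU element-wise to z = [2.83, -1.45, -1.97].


ReLU(2.83) = max(0, 2.83) = 2.83
ReLU(-1.45) = max(0, -1.45) = 0.0
ReLU(-1.97) = max(0, -1.97) = 0.0
result = [2.83, 0.0, 0.0]

[2.83, 0.0, 0.0]


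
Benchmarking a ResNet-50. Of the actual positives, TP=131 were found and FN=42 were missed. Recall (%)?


Recall = TP/(TP+FN)
= 131/(131+42)
= 131/173 = 75.72%

75.72%


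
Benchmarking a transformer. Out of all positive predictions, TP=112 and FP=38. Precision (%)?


Precision = TP/(TP+FP)
= 112/(112+38)
= 112/150 = 74.67%

74.67%


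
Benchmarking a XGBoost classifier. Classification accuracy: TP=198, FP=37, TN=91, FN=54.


Accuracy = (TP+TN)/(TP+TN+FP+FN)
= (198+91)/(380)
= 289/380 = 76.05%

76.05%


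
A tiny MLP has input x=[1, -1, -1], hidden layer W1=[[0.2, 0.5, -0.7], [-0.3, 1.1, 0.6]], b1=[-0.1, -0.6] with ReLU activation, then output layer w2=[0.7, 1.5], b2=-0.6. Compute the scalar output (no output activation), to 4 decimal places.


z1[0] = (0.2)·(1) + (0.5)·(-1) + (-0.7)·(-1) - 0.1 = 0.3
z1[1] = (-0.3)·(1) + (1.1)·(-1) + (0.6)·(-1) - 0.6 = -2.6
h = ReLU(z1) = [0.3, 0.0]
output = (0.7)·(0.3) + (1.5)·(0.0) - 0.6 = -0.39

-0.39


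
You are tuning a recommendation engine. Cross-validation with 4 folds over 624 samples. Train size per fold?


Fold size = 624/4 = 156
Training per fold = 624 - 156 = 468

468


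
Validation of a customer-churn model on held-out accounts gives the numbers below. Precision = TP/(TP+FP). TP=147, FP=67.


Precision = TP/(TP+FP)
= 147/(147+67)
= 147/214 = 68.69%

68.69%


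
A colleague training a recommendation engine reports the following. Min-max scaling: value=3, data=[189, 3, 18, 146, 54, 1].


min=1, max=189
(3-1)/(189-1) = 2/188 = 0.0106

0.0106


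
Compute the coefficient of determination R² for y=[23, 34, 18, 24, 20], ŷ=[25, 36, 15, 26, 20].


ȳ = 23.8
SS_res = Σ(y-ŷ)² = 21
SS_tot = Σ(y-ȳ)² = 152.8
R² = 1 - SS_res/SS_tot = 1 - 0.1374 = 0.8626

0.8626


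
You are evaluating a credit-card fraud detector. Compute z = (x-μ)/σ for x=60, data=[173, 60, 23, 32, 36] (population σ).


μ = 64.8, σ = 55.4667
z = (60 - 64.8)/55.4667 = -0.0865

-0.0865


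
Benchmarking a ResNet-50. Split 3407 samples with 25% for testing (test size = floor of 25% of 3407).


Test = ⌊3407·25/100⌋ = 851
Train = 3407 - 851 = 2556

Train: 2556, Test: 851


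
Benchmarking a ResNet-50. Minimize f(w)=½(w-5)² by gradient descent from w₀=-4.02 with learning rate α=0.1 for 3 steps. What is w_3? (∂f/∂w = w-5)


step 1: grad = -4.02-5 = -9.02; w = -4.02 - 0.1·(-9.02) = -3.118
step 2: grad = -3.118-5 = -8.118; w = -3.118 - 0.1·(-8.118) = -2.3062
step 3: grad = -2.3062-5 = -7.3062; w = -2.3062 - 0.1·(-7.3062) = -1.57558

-1.57558


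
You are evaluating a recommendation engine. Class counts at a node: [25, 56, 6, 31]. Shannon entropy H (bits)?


Probabilities: [25/118, 56/118, 6/118, 31/118] ≈ [0.2119, 0.4746, 0.0508, 0.2627]
H = -((25/118)·log₂(25/118) + (56/118)·log₂(56/118) + (6/118)·log₂(6/118) + (31/118)·log₂(31/118))
  = 1.7098 bits

1.7098 bits


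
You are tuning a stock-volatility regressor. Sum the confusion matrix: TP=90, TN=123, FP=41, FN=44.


Total = TP + TN + FP + FN
= 90 + 123 + 41 + 44
= 298
(Predicted positive: 131, predicted negative: 167)

298


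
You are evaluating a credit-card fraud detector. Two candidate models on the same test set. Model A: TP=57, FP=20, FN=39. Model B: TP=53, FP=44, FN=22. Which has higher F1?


Model A: P=57/77=0.7403, R=57/96=0.5938, F1=2PR/(P+R)=2TP/(2TP+FP+FN)=114/173=0.659
Model B: P=53/97=0.5464, R=53/75=0.7067, F1=2PR/(P+R)=2TP/(2TP+FP+FN)=106/172=0.6163
0.659 > 0.6163 → Model A

Model A


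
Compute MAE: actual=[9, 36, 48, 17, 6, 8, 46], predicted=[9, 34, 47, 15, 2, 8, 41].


Absolute errors: |9-9|=0, |36-34|=2, |48-47|=1, |17-15|=2, |6-2|=4, |8-8|=0, |46-41|=5
Sum = 14
MAE = 14/7 = 2

2


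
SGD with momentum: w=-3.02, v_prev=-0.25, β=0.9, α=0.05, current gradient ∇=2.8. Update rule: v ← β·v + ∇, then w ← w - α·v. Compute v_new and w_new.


v_new = 0.9·-0.25 + 2.8 = -0.225 + 2.8 = 2.575
w_new = -3.02 - 0.05·2.575 = -3.02 - 0.12875 = -3.14875

v_new=2.575, w_new=-3.14875


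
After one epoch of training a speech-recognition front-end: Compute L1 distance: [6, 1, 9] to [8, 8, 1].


d = |6-8| + |1-8| + |9-1|
  = 2 + 7 + 8
  = 17

17


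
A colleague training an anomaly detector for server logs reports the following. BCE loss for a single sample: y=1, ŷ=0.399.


BCE = -[y·ln(p) + (1-y)·ln(1-p)]
= -1·ln(0.399) - 0
= -ln(0.399) = 0.9188

0.9188


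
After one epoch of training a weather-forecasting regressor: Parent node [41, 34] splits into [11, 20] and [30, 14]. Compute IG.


Parent = [41, 34], H_parent = 0.9937
H_left = 0.9383 (n=31), H_right = 0.9024 (n=44)
H_children = (31/75)·0.9383 + (44/75)·0.9024 = 0.9172
IG = 0.9937 - 0.9172 = 0.0765

0.0765


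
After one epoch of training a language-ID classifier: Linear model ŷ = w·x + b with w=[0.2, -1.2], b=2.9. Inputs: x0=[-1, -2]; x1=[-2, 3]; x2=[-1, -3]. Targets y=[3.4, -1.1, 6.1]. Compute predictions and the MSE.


ŷ0 = (0.2)·(-1) + (-1.2)·(-2) + 2.9 = 5.1
ŷ1 = (0.2)·(-2) + (-1.2)·(3) + 2.9 = -1.1
ŷ2 = (0.2)·(-1) + (-1.2)·(-3) + 2.9 = 6.3
errors² = [2.89, 0.0, 0.04]
MSE = 2.9300/3 = 0.9767

0.9767


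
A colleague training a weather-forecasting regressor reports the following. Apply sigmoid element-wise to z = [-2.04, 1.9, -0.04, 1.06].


σ(-2.04) = 1/(1+e^2.04) = 0.1151
σ(1.9) = 1/(1+e^-1.9) = 0.8699
σ(-0.04) = 1/(1+e^0.04) = 0.49
σ(1.06) = 1/(1+e^-1.06) = 0.7427
result = [0.1151, 0.8699, 0.49, 0.7427]

[0.1151, 0.8699, 0.49, 0.7427]


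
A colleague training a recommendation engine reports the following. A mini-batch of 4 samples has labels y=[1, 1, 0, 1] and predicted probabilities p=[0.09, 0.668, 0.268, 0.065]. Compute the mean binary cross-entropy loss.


L[0] = -ln(0.09) = 2.4079
L[1] = -ln(0.668) = 0.4035
L[2] = -ln(1-0.268) = -ln(0.732) = 0.312
L[3] = -ln(0.065) = 2.7334
mean = (2.4079 + 0.4035 + 0.312 + 2.7334)/4 = 1.4642

1.4642


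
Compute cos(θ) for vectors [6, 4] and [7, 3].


A·B = 6·7 + 4·3 = 54
‖A‖ = √52 = 7.2111, ‖B‖ = √58 = 7.6158
cos = 54/(√52·√58) = 54/√3016 = 0.9833

0.9833


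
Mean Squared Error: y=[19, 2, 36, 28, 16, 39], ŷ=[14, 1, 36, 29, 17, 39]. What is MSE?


Squared errors: (19-14)²=25, (2-1)²=1, (36-36)²=0, (28-29)²=1, (16-17)²=1, (39-39)²=0
Sum = 28
MSE = 28/6 = 14/3

14/3


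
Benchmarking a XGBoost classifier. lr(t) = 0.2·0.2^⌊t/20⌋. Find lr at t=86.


n_drops = ⌊86/20⌋ = 4
lr = 0.2·0.2^4 = 0.2·0.0016 = 0.00032

0.00032


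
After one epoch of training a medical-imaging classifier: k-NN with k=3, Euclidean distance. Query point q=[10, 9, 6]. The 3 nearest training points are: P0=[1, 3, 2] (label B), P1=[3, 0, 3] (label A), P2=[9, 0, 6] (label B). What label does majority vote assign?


d(q,P0) = 11.5326  (label B)
d(q,P1) = 11.7898  (label A)
d(q,P2) = 9.0554  (label B)
Votes: A=1, B=2
Majority → B

B


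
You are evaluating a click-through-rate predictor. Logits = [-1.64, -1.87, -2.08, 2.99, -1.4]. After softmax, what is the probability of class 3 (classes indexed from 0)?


Exponentials: e^-1.64=0.194, e^-1.87=0.1541, e^-2.08=0.1249, e^2.99=19.8857, e^-1.4=0.2466
Sum = 20.6053
Softmax = [0.0094, 0.0075, 0.0061, 0.9651, 0.012]
p[3] = 19.8857/20.6053 = 0.9651

0.9651


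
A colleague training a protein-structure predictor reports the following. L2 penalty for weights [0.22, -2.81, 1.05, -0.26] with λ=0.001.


‖w‖₂² = (0.22)² + (-2.81)² + (1.05)² + (-0.26)²
     = 0.0484 + 7.8961 + 1.1025 + 0.0676
     = 9.1146
λ·‖w‖₂² = 0.001·9.1146 = 0.009115

0.009115


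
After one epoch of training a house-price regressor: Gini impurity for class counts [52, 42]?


Probabilities: [52/94, 42/94] ≈ [0.5532, 0.4468]
Σpᵢ² = (2704 + 1764)/94² = 4468/8836
Gini = 1 - Σpᵢ² = 1 - 4468/8836 = 0.4943

0.4943


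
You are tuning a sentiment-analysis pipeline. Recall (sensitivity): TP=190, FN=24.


Recall = TP/(TP+FN)
= 190/(190+24)
= 190/214 = 88.79%

88.79%


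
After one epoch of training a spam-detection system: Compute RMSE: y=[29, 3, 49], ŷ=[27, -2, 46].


MSE = 38/3 = 12.6667
RMSE = √(38/3) = 3.559

3.559


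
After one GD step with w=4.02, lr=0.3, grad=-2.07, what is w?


w_new = w - α·∇
= 4.02 - 0.3·-2.07
= 4.02 + 0.621
= 4.641

4.641


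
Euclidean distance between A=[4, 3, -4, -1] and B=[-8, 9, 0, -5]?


d = √((4+ 8)² + (3-9)² + (-4-0)² + (-1+ 5)²)
  = √(144 + 36 + 16 + 16)
  = √212 = 14.5602

14.5602


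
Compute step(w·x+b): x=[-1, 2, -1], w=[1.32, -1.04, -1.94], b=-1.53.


z = (-1)·(1.32) + (2)·(-1.04) + (-1)·(-1.94) - 1.53
  = -2.99
step(z) = 0 (z<0)

0


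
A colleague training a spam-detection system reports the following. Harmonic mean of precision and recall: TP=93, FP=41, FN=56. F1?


Precision = 93/134 = 0.694
Recall = 93/149 = 0.6242
F1 = 2·P·R/(P+R) = 2·TP/(2·TP+FP+FN) = 186/(186+41+56) = 186/283 = 0.6572

0.6572


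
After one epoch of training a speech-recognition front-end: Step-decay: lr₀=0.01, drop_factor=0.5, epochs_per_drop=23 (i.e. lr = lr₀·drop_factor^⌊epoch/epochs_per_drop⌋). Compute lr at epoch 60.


n_drops = ⌊60/23⌋ = 2
lr = 0.01·0.5^2 = 0.01·0.25 = 0.0025

0.0025


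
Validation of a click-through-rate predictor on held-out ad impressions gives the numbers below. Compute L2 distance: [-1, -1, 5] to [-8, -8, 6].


d = √((-1+ 8)² + (-1+ 8)² + (5-6)²)
  = √(49 + 49 + 1)
  = √99 = 9.9499

9.9499


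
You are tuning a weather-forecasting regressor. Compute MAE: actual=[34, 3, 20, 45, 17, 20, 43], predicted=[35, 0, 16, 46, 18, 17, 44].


Absolute errors: |34-35|=1, |3-0|=3, |20-16|=4, |45-46|=1, |17-18|=1, |20-17|=3, |43-44|=1
Sum = 14
MAE = 14/7 = 2

2


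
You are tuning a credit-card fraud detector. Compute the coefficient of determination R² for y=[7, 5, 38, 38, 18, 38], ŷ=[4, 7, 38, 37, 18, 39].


ȳ = 24
SS_res = Σ(y-ŷ)² = 15
SS_tot = Σ(y-ȳ)² = 1274
R² = 1 - SS_res/SS_tot = 1 - 0.0118 = 0.9882

0.9882


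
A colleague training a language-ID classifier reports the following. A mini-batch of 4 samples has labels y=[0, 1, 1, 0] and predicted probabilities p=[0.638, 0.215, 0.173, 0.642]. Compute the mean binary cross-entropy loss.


L[0] = -ln(1-0.638) = -ln(0.362) = 1.0161
L[1] = -ln(0.215) = 1.5371
L[2] = -ln(0.173) = 1.7545
L[3] = -ln(1-0.642) = -ln(0.358) = 1.0272
mean = (1.0161 + 1.5371 + 1.7545 + 1.0272)/4 = 1.3337

1.3337


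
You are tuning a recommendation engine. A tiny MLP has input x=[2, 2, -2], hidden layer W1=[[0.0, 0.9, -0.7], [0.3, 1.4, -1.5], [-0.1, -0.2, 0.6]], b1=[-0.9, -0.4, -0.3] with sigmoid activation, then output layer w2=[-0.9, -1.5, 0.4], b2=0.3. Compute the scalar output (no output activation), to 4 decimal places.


z1[0] = (0.0)·(2) + (0.9)·(2) + (-0.7)·(-2) - 0.9 = 2.3
z1[1] = (0.3)·(2) + (1.4)·(2) + (-1.5)·(-2) - 0.4 = 6.0
z1[2] = (-0.1)·(2) + (-0.2)·(2) + (0.6)·(-2) - 0.3 = -2.1
h = sigmoid(z1) = [0.9089, 0.9975, 0.1091]
output = (-0.9)·(0.9089) + (-1.5)·(0.9975) + (0.4)·(0.1091) + 0.3 = -1.9706

-1.9706


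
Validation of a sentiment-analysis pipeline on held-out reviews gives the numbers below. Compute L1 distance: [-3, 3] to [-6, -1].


d = |-3+ 6| + |3+ 1|
  = 3 + 4
  = 7

7


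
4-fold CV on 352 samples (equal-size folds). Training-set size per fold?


Fold size = 352/4 = 88
Training per fold = 352 - 88 = 264

264


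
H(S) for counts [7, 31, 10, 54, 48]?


Probabilities: [7/150, 31/150, 10/150, 54/150, 48/150] ≈ [0.0467, 0.2067, 0.0667, 0.36, 0.32]
H = -((7/150)·log₂(7/150) + (31/150)·log₂(31/150) + (10/150)·log₂(10/150) + (54/150)·log₂(54/150) + (48/150)·log₂(48/150))
  = 1.9935 bits

1.9935 bits


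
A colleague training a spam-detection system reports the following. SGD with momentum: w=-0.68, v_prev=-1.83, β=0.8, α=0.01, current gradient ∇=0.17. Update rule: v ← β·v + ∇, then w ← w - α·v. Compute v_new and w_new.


v_new = 0.8·-1.83 + 0.17 = -1.464 + 0.17 = -1.294
w_new = -0.68 - 0.01·-1.294 = -0.68 + 0.01294 = -0.66706

v_new=-1.294, w_new=-0.66706


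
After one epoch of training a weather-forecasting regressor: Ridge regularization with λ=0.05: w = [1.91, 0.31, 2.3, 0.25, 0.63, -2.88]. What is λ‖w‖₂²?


‖w‖₂² = (1.91)² + (0.31)² + (2.3)² + (0.25)² + (0.63)² + (-2.88)²
     = 3.6481 + 0.0961 + 5.29 + 0.0625 + 0.3969 + 8.2944
     = 17.788
λ·‖w‖₂² = 0.05·17.788 = 0.8894

0.8894


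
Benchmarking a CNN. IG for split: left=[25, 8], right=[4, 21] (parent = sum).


Parent = [29, 29], H_parent = 1
H_left = 0.799 (n=33), H_right = 0.6343 (n=25)
H_children = (33/58)·0.799 + (25/58)·0.6343 = 0.728
IG = 1 - 0.728 = 0.272

0.272


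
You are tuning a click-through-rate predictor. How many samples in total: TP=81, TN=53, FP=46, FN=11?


Total = TP + TN + FP + FN
= 81 + 53 + 46 + 11
= 191
(Predicted positive: 127, predicted negative: 64)

191


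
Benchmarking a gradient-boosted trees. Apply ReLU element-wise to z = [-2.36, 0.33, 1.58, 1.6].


ReLU(-2.36) = max(0, -2.36) = 0.0
ReLU(0.33) = max(0, 0.33) = 0.33
ReLU(1.58) = max(0, 1.58) = 1.58
ReLU(1.6) = max(0, 1.6) = 1.6
result = [0.0, 0.33, 1.58, 1.6]

[0.0, 0.33, 1.58, 1.6]


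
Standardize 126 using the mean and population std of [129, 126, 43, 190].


μ = 122, σ = 52.2733
z = (126 - 122)/52.2733 = 0.0765

0.0765


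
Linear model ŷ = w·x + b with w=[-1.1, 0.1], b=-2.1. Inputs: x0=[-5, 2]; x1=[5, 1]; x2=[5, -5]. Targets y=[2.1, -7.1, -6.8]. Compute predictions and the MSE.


ŷ0 = (-1.1)·(-5) + (0.1)·(2) - 2.1 = 3.6
ŷ1 = (-1.1)·(5) + (0.1)·(1) - 2.1 = -7.5
ŷ2 = (-1.1)·(5) + (0.1)·(-5) - 2.1 = -8.1
errors² = [2.25, 0.16, 1.69]
MSE = 4.1000/3 = 1.3667

1.3667


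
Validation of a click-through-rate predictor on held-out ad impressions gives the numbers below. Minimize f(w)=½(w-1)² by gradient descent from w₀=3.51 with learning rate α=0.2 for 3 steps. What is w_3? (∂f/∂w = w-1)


step 1: grad = 3.51-1 = 2.51; w = 3.51 - 0.2·(2.51) = 3.008
step 2: grad = 3.008-1 = 2.008; w = 3.008 - 0.2·(2.008) = 2.6064
step 3: grad = 2.6064-1 = 1.6064; w = 2.6064 - 0.2·(1.6064) = 2.28512

2.28512


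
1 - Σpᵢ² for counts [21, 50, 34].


Probabilities: [21/105, 50/105, 34/105] ≈ [0.2, 0.4762, 0.3238]
Σpᵢ² = (441 + 2500 + 1156)/105² = 4097/11025
Gini = 1 - Σpᵢ² = 1 - 4097/11025 = 0.6284

0.6284


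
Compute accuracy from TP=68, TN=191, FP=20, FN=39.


Accuracy = (TP+TN)/(TP+TN+FP+FN)
= (68+191)/(318)
= 259/318 = 81.45%

81.45%


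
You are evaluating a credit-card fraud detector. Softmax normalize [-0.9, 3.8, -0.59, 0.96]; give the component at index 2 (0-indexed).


Exponentials: e^-0.9=0.4066, e^3.8=44.7012, e^-0.59=0.5543, e^0.96=2.6117
Sum = 48.2738
Softmax = [0.0084, 0.926, 0.0115, 0.0541]
p[2] = 0.5543/48.2738 = 0.0115

0.0115


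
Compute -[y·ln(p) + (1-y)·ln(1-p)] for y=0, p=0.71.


BCE = -[y·ln(p) + (1-y)·ln(1-p)]
= -0 - 1·ln(1-0.71)
= -ln(0.29) = 1.2379

1.2379


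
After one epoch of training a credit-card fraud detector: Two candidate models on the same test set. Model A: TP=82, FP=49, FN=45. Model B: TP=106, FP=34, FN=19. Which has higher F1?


Model A: P=82/131=0.626, R=82/127=0.6457, F1=2PR/(P+R)=2TP/(2TP+FP+FN)=164/258=0.6357
Model B: P=106/140=0.7571, R=106/125=0.848, F1=2PR/(P+R)=2TP/(2TP+FP+FN)=212/265=0.8
0.6357 < 0.8 → Model B

Model B


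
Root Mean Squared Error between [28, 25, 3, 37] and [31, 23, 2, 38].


MSE = 15/4 = 3.75
RMSE = √(15/4) = 1.9365

1.9365


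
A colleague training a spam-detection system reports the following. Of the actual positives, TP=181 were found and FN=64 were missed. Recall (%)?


Recall = TP/(TP+FN)
= 181/(181+64)
= 181/245 = 73.88%

73.88%


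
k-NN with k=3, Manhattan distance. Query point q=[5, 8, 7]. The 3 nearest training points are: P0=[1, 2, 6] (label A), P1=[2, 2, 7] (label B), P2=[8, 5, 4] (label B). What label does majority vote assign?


d(q,P0) = 11  (label A)
d(q,P1) = 9  (label B)
d(q,P2) = 9  (label B)
Votes: A=1, B=2
Majority → B

B


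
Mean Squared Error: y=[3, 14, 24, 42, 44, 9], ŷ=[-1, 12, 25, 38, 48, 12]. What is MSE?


Squared errors: (3+ 1)²=16, (14-12)²=4, (24-25)²=1, (42-38)²=16, (44-48)²=16, (9-12)²=9
Sum = 62
MSE = 62/6 = 31/3

31/3


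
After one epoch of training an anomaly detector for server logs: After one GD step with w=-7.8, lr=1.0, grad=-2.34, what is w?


w_new = w - α·∇
= -7.8 - 1.0·-2.34
= -7.8 + 2.34
= -5.46

-5.46


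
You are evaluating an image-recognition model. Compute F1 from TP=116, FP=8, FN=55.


Precision = 116/124 = 0.9355
Recall = 116/171 = 0.6784
F1 = 2·P·R/(P+R) = 2·TP/(2·TP+FP+FN) = 232/(232+8+55) = 232/295 = 0.7864

0.7864


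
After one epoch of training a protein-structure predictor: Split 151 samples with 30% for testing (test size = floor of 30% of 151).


Test = ⌊151·30/100⌋ = 45
Train = 151 - 45 = 106

Train: 106, Test: 45


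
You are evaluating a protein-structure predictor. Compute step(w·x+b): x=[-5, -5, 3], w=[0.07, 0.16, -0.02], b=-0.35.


z = (-5)·(0.07) + (-5)·(0.16) + (3)·(-0.02) - 0.35
  = -1.56
step(z) = 0 (z<0)

0


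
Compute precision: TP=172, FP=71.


Precision = TP/(TP+FP)
= 172/(172+71)
= 172/243 = 70.78%

70.78%


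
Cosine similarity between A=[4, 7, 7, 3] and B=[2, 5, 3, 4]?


A·B = 4·2 + 7·5 + 7·3 + 3·4 = 76
‖A‖ = √123 = 11.0905, ‖B‖ = √54 = 7.3485
cos = 76/(√123·√54) = 76/√6642 = 0.9325

0.9325


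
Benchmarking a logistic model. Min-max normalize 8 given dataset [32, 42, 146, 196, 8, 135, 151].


min=8, max=196
(8-8)/(196-8) = 0/188 = 0.0

0.0


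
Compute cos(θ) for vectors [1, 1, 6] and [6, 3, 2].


A·B = 1·6 + 1·3 + 6·2 = 21
‖A‖ = √38 = 6.1644, ‖B‖ = √49 = 7
cos = 21/(√38·√49) = 21/√1862 = 0.4867

0.4867


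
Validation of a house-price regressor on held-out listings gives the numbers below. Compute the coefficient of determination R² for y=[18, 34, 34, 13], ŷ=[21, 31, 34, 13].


ȳ = 24.75
SS_res = Σ(y-ŷ)² = 18
SS_tot = Σ(y-ȳ)² = 354.75
R² = 1 - SS_res/SS_tot = 1 - 0.0507 = 0.9493

0.9493


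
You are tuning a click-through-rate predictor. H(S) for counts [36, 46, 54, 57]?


Probabilities: [36/193, 46/193, 54/193, 57/193] ≈ [0.1865, 0.2383, 0.2798, 0.2953]
H = -((36/193)·log₂(36/193) + (46/193)·log₂(46/193) + (54/193)·log₂(54/193) + (57/193)·log₂(57/193))
  = 1.9788 bits

1.9788 bits


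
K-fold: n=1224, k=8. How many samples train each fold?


Fold size = 1224/8 = 153
Training per fold = 1224 - 153 = 1071

1071


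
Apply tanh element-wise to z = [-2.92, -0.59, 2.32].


tanh(-2.92) = -0.9942
tanh(-0.59) = -0.5299
tanh(2.32) = 0.9809
result = [-0.9942, -0.5299, 0.9809]

[-0.9942, -0.5299, 0.9809]


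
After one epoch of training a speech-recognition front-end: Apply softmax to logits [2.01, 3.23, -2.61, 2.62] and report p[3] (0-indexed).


Exponentials: e^2.01=7.4633, e^3.23=25.2797, e^-2.61=0.0735, e^2.62=13.7357
Sum = 46.5522
Softmax = [0.1603, 0.543, 0.0016, 0.2951]
p[3] = 13.7357/46.5522 = 0.2951

0.2951


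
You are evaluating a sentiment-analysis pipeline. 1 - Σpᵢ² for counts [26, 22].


Probabilities: [26/48, 22/48] ≈ [0.5417, 0.4583]
Σpᵢ² = (676 + 484)/48² = 1160/2304
Gini = 1 - Σpᵢ² = 1 - 1160/2304 = 0.4965

0.4965


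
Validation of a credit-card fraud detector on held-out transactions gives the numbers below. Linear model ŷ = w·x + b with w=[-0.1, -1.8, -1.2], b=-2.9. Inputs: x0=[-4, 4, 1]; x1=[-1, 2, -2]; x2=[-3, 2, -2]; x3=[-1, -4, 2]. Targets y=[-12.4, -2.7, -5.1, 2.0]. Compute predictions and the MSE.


ŷ0 = (-0.1)·(-4) + (-1.8)·(4) + (-1.2)·(1) - 2.9 = -10.9
ŷ1 = (-0.1)·(-1) + (-1.8)·(2) + (-1.2)·(-2) - 2.9 = -4.0
ŷ2 = (-0.1)·(-3) + (-1.8)·(2) + (-1.2)·(-2) - 2.9 = -3.8
ŷ3 = (-0.1)·(-1) + (-1.8)·(-4) + (-1.2)·(2) - 2.9 = 2.0
errors² = [2.25, 1.69, 1.69, 0.0]
MSE = 5.6300/4 = 1.4075

1.4075


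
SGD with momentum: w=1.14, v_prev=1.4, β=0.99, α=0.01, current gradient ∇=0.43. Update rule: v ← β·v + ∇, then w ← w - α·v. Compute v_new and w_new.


v_new = 0.99·1.4 + 0.43 = 1.386 + 0.43 = 1.816
w_new = 1.14 - 0.01·1.816 = 1.14 - 0.01816 = 1.12184

v_new=1.816, w_new=1.12184


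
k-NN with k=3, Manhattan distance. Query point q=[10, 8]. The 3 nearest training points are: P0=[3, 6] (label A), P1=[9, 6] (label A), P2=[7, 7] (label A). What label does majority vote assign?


d(q,P0) = 9  (label A)
d(q,P1) = 3  (label A)
d(q,P2) = 4  (label A)
Votes: A=3, B=0
Majority → A

A


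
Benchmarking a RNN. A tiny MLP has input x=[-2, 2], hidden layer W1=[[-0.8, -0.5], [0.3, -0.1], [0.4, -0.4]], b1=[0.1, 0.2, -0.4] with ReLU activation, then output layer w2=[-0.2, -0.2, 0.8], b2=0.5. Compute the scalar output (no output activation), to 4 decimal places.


z1[0] = (-0.8)·(-2) + (-0.5)·(2) + 0.1 = 0.7
z1[1] = (0.3)·(-2) + (-0.1)·(2) + 0.2 = -0.6
z1[2] = (0.4)·(-2) + (-0.4)·(2) - 0.4 = -2.0
h = ReLU(z1) = [0.7, 0.0, 0.0]
output = (-0.2)·(0.7) + (-0.2)·(0.0) + (0.8)·(0.0) + 0.5 = 0.36

0.36


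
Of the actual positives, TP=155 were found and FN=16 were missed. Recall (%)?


Recall = TP/(TP+FN)
= 155/(155+16)
= 155/171 = 90.64%

90.64%


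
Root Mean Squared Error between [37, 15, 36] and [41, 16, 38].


MSE = 21/3 = 7
RMSE = √(21/3) = 2.6458

2.6458


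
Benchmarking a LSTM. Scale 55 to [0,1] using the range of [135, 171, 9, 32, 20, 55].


min=9, max=171
(55-9)/(171-9) = 46/162 = 0.284

0.284


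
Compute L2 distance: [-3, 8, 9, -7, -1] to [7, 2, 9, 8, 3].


d = √((-3-7)² + (8-2)² + (9-9)² + (-7-8)² + (-1-3)²)
  = √(100 + 36 + 0 + 225 + 16)
  = √377 = 19.4165

19.4165


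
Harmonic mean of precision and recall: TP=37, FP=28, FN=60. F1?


Precision = 37/65 = 0.5692
Recall = 37/97 = 0.3814
F1 = 2·P·R/(P+R) = 2·TP/(2·TP+FP+FN) = 74/(74+28+60) = 74/162 = 0.4568

0.4568


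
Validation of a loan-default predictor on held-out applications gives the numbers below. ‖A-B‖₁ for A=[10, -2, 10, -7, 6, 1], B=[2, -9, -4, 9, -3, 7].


d = |10-2| + |-2+ 9| + |10+ 4| + |-7-9| + |6+ 3| + |1-7|
  = 8 + 7 + 14 + 16 + 9 + 6
  = 60

60


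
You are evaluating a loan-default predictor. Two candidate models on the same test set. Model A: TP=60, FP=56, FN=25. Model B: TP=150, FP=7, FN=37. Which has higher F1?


Model A: P=60/116=0.5172, R=60/85=0.7059, F1=2PR/(P+R)=2TP/(2TP+FP+FN)=120/201=0.597
Model B: P=150/157=0.9554, R=150/187=0.8021, F1=2PR/(P+R)=2TP/(2TP+FP+FN)=300/344=0.8721
0.597 < 0.8721 → Model B

Model B


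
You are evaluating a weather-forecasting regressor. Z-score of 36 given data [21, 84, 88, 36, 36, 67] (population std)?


μ = 55.3333, σ = 25.6623
z = (36 - 55.3333)/25.6623 = -0.7534

-0.7534


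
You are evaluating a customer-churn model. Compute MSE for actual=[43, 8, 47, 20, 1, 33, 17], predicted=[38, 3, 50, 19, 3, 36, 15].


Squared errors: (43-38)²=25, (8-3)²=25, (47-50)²=9, (20-19)²=1, (1-3)²=4, (33-36)²=9, (17-15)²=4
Sum = 77
MSE = 77/7 = 11

11


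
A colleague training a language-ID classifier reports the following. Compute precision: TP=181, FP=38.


Precision = TP/(TP+FP)
= 181/(181+38)
= 181/219 = 82.65%

82.65%


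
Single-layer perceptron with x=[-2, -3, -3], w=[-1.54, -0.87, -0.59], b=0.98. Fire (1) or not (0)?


z = (-2)·(-1.54) + (-3)·(-0.87) + (-3)·(-0.59) + 0.98
  = 8.44
step(z) = 1 (z≥0)

1


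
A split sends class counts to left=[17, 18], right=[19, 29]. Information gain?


Parent = [36, 47], H_parent = 0.9873
H_left = 0.9994 (n=35), H_right = 0.9685 (n=48)
H_children = (35/83)·0.9994 + (48/83)·0.9685 = 0.9815
IG = 0.9873 - 0.9815 = 0.0058

0.0058


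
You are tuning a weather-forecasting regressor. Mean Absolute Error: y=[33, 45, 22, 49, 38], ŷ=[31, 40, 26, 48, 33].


Absolute errors: |33-31|=2, |45-40|=5, |22-26|=4, |49-48|=1, |38-33|=5
Sum = 17
MAE = 17/5 = 17/5

17/5


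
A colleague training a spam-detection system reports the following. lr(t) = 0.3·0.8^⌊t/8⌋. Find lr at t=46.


n_drops = ⌊46/8⌋ = 5
lr = 0.3·0.8^5 = 0.3·0.32768 = 0.098304

0.098304


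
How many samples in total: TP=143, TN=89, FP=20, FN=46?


Total = TP + TN + FP + FN
= 143 + 89 + 20 + 46
= 298
(Predicted positive: 163, predicted negative: 135)

298


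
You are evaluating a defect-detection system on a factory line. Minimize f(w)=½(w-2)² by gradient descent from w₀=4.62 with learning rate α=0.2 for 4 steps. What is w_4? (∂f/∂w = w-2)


step 1: grad = 4.62-2 = 2.62; w = 4.62 - 0.2·(2.62) = 4.096
step 2: grad = 4.096-2 = 2.096; w = 4.096 - 0.2·(2.096) = 3.6768
step 3: grad = 3.6768-2 = 1.6768; w = 3.6768 - 0.2·(1.6768) = 3.34144
step 4: grad = 3.34144-2 = 1.34144; w = 3.34144 - 0.2·(1.34144) = 3.073152

3.073152


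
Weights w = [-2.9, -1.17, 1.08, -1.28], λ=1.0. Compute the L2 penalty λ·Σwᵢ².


‖w‖₂² = (-2.9)² + (-1.17)² + (1.08)² + (-1.28)²
     = 8.41 + 1.3689 + 1.1664 + 1.6384
     = 12.5837
λ·‖w‖₂² = 1.0·12.5837 = 12.5837

12.5837


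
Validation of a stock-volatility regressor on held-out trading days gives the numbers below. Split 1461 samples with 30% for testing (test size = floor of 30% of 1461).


Test = ⌊1461·30/100⌋ = 438
Train = 1461 - 438 = 1023

Train: 1023, Test: 438


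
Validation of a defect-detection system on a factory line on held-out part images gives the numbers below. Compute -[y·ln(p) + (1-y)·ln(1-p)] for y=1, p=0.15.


BCE = -[y·ln(p) + (1-y)·ln(1-p)]
= -1·ln(0.15) - 0
= -ln(0.15) = 1.8971

1.8971


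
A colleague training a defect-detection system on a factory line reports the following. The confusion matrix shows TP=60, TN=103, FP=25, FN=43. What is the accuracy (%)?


Accuracy = (TP+TN)/(TP+TN+FP+FN)
= (60+103)/(231)
= 163/231 = 70.56%

70.56%


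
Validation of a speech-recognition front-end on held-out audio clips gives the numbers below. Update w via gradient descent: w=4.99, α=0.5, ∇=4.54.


w_new = w - α·∇
= 4.99 - 0.5·4.54
= 4.99 - 2.27
= 2.72

2.72


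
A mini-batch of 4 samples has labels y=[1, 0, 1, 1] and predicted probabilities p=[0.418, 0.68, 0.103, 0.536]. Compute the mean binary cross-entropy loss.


L[0] = -ln(0.418) = 0.8723
L[1] = -ln(1-0.68) = -ln(0.32) = 1.1394
L[2] = -ln(0.103) = 2.273
L[3] = -ln(0.536) = 0.6236
mean = (0.8723 + 1.1394 + 2.273 + 0.6236)/4 = 1.2271

1.2271


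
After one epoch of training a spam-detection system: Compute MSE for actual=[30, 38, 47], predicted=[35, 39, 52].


Squared errors: (30-35)²=25, (38-39)²=1, (47-52)²=25
Sum = 51
MSE = 51/3 = 17

17


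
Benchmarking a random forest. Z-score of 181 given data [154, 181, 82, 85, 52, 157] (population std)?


μ = 118.5, σ = 47.4789
z = (181 - 118.5)/47.4789 = 1.3164

1.3164


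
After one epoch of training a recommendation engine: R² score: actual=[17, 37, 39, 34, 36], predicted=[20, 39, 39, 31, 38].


ȳ = 32.6
SS_res = Σ(y-ŷ)² = 26
SS_tot = Σ(y-ȳ)² = 317.2
R² = 1 - SS_res/SS_tot = 1 - 0.082 = 0.918

0.918


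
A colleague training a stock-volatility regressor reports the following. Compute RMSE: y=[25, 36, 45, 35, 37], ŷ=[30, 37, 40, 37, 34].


MSE = 64/5 = 12.8
RMSE = √(64/5) = 3.5777

3.5777


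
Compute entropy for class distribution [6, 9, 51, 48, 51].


Probabilities: [6/165, 9/165, 51/165, 48/165, 51/165] ≈ [0.0364, 0.0545, 0.3091, 0.2909, 0.3091]
H = -((6/165)·log₂(6/165) + (9/165)·log₂(9/165) + (51/165)·log₂(51/165) + (48/165)·log₂(48/165) + (51/165)·log₂(51/165))
  = 1.9681 bits

1.9681 bits


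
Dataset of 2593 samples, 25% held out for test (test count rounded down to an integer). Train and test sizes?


Test = ⌊2593·25/100⌋ = 648
Train = 2593 - 648 = 1945

Train: 1945, Test: 648


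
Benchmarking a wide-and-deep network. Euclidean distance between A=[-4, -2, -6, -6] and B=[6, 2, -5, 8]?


d = √((-4-6)² + (-2-2)² + (-6+ 5)² + (-6-8)²)
  = √(100 + 16 + 1 + 196)
  = √313 = 17.6918

17.6918


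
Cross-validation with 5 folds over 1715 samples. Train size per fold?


Fold size = 1715/5 = 343
Training per fold = 1715 - 343 = 1372

1372


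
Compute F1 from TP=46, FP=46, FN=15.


Precision = 46/92 = 0.5
Recall = 46/61 = 0.7541
F1 = 2·P·R/(P+R) = 2·TP/(2·TP+FP+FN) = 92/(92+46+15) = 92/153 = 0.6013

0.6013


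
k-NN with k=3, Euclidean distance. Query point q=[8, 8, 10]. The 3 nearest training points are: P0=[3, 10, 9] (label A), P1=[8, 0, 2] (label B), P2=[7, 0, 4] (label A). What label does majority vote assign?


d(q,P0) = 5.4772  (label A)
d(q,P1) = 11.3137  (label B)
d(q,P2) = 10.0499  (label A)
Votes: A=2, B=1
Majority → A

A


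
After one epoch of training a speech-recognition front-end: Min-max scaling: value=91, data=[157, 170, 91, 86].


min=86, max=170
(91-86)/(170-86) = 5/84 = 0.0595

0.0595


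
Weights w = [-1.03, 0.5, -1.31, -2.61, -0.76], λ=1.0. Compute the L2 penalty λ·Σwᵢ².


‖w‖₂² = (-1.03)² + (0.5)² + (-1.31)² + (-2.61)² + (-0.76)²
     = 1.0609 + 0.25 + 1.7161 + 6.8121 + 0.5776
     = 10.4167
λ·‖w‖₂² = 1.0·10.4167 = 10.4167

10.4167


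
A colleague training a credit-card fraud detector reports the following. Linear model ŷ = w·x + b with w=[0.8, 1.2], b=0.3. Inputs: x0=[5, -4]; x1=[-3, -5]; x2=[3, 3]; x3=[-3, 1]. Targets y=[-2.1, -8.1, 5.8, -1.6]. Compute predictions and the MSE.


ŷ0 = (0.8)·(5) + (1.2)·(-4) + 0.3 = -0.5
ŷ1 = (0.8)·(-3) + (1.2)·(-5) + 0.3 = -8.1
ŷ2 = (0.8)·(3) + (1.2)·(3) + 0.3 = 6.3
ŷ3 = (0.8)·(-3) + (1.2)·(1) + 0.3 = -0.9
errors² = [2.56, 0.0, 0.25, 0.49]
MSE = 3.3000/4 = 0.825

0.825


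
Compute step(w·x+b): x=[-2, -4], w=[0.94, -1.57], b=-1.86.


z = (-2)·(0.94) + (-4)·(-1.57) - 1.86
  = 2.54
step(z) = 1 (z≥0)

1


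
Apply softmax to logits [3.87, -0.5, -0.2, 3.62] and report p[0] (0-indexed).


Exponentials: e^3.87=47.9424, e^-0.5=0.6065, e^-0.2=0.8187, e^3.62=37.3376
Sum = 86.7052
Softmax = [0.5529, 0.007, 0.0094, 0.4306]
p[0] = 47.9424/86.7052 = 0.5529

0.5529


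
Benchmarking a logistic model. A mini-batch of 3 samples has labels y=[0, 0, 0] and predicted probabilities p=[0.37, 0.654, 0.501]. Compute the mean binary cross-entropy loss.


L[0] = -ln(1-0.37) = -ln(0.63) = 0.462
L[1] = -ln(1-0.654) = -ln(0.346) = 1.0613
L[2] = -ln(1-0.501) = -ln(0.499) = 0.6951
mean = (0.462 + 1.0613 + 0.6951)/3 = 0.7395

0.7395


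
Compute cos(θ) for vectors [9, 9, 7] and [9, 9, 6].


A·B = 9·9 + 9·9 + 7·6 = 204
‖A‖ = √211 = 14.5258, ‖B‖ = √198 = 14.0712
cos = 204/(√211·√198) = 204/√41778 = 0.9981

0.9981


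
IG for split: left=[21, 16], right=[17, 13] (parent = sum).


Parent = [38, 29], H_parent = 0.9869
H_left = 0.9868 (n=37), H_right = 0.9871 (n=30)
H_children = (37/67)·0.9868 + (30/67)·0.9871 = 0.9869
IG = 0.9869 - 0.9869 = 0.0

0.0


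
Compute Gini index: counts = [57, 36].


Probabilities: [57/93, 36/93] ≈ [0.6129, 0.3871]
Σpᵢ² = (3249 + 1296)/93² = 4545/8649
Gini = 1 - Σpᵢ² = 1 - 4545/8649 = 0.4745

0.4745


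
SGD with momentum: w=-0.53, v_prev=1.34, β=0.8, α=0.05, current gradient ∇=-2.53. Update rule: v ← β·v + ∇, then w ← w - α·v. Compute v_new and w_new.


v_new = 0.8·1.34 - 2.53 = 1.072 - 2.53 = -1.458
w_new = -0.53 - 0.05·-1.458 = -0.53 + 0.0729 = -0.4571

v_new=-1.458, w_new=-0.4571


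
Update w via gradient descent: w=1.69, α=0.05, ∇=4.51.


w_new = w - α·∇
= 1.69 - 0.05·4.51
= 1.69 - 0.2255
= 1.4645

1.4645


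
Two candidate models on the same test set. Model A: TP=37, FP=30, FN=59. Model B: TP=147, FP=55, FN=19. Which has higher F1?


Model A: P=37/67=0.5522, R=37/96=0.3854, F1=2PR/(P+R)=2TP/(2TP+FP+FN)=74/163=0.454
Model B: P=147/202=0.7277, R=147/166=0.8855, F1=2PR/(P+R)=2TP/(2TP+FP+FN)=294/368=0.7989
0.454 < 0.7989 → Model B

Model B


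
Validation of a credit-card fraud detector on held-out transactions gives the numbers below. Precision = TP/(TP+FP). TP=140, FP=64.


Precision = TP/(TP+FP)
= 140/(140+64)
= 140/204 = 68.63%

68.63%


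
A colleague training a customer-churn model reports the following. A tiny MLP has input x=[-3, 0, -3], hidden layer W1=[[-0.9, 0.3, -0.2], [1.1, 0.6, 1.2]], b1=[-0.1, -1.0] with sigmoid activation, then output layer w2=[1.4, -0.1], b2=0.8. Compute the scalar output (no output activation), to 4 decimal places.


z1[0] = (-0.9)·(-3) + (0.3)·(0) + (-0.2)·(-3) - 0.1 = 3.2
z1[1] = (1.1)·(-3) + (0.6)·(0) + (1.2)·(-3) - 1.0 = -7.9
h = sigmoid(z1) = [0.9608, 0.0004]
output = (1.4)·(0.9608) + (-0.1)·(0.0004) + 0.8 = 2.1451

2.1451


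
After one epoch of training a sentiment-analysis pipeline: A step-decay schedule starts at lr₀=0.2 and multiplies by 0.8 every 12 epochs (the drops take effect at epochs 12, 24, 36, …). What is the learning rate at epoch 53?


n_drops = ⌊53/12⌋ = 4
lr = 0.2·0.8^4 = 0.2·0.4096 = 0.08192

0.08192


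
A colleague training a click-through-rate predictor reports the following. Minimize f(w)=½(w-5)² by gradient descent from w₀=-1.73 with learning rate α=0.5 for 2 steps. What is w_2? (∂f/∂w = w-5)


step 1: grad = -1.73-5 = -6.73; w = -1.73 - 0.5·(-6.73) = 1.635
step 2: grad = 1.635-5 = -3.365; w = 1.635 - 0.5·(-3.365) = 3.3175

3.3175


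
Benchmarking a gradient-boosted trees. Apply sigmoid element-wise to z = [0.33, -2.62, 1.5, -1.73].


σ(0.33) = 1/(1+e^-0.33) = 0.5818
σ(-2.62) = 1/(1+e^2.62) = 0.0679
σ(1.5) = 1/(1+e^-1.5) = 0.8176
σ(-1.73) = 1/(1+e^1.73) = 0.1506
result = [0.5818, 0.0679, 0.8176, 0.1506]

[0.5818, 0.0679, 0.8176, 0.1506]
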